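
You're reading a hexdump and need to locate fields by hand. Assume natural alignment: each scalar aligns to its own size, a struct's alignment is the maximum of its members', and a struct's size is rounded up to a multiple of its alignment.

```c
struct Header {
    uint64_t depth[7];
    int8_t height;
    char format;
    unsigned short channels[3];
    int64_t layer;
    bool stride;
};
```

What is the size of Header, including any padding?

@0: depth [56B, align 8] → 56
@56: height [1B, align 1] → 57
@57: format [1B, align 1] → 58
@58: channels [6B, align 2] → 64
@64: layer [8B, align 8] → 72
@72: stride [1B, align 1] → 73
+7 tail pad (align 8)
size 80, align 8

80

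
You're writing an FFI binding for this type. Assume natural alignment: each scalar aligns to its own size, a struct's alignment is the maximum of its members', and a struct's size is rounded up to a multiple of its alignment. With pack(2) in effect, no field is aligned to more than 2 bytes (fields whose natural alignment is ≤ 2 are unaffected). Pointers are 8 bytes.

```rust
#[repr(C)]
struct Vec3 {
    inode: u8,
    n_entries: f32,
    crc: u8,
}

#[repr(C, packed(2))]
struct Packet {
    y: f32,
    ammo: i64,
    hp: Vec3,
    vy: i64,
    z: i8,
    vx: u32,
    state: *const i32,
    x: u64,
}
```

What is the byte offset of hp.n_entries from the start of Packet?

Vec3: @0: inode [1B, align 1] → 1; +3 pad (align 4); @4: n_entries [4B, align 4] → 8; @8: crc [1B, align 1] → 9; +3 tail pad (align 4); size 12, align 4
@0: y [4B, align 2] → 4
@4: ammo [8B, align 2] → 12
@12: hp [12B, align 2] → 24
within Vec3: n_entries at 4
12 + 4 = 16

16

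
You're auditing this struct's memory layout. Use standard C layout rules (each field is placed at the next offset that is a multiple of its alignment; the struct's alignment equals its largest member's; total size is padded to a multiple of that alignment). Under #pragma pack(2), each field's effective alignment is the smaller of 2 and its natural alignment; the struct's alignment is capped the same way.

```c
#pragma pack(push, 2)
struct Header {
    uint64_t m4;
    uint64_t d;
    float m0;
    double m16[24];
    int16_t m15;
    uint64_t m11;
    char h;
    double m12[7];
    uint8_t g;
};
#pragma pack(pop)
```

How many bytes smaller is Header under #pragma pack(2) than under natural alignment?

natural layout:
  m4 at 0 (size 8, align 8) → ends 8
  d at 8 (size 8, align 8) → ends 16
  m0 at 16 (size 4, align 4) → ends 20
  pad 4 to align 8 for m16
  m16 at 24 (size 192, align 8) → ends 216
  m15 at 216 (size 2, align 2) → ends 218
  pad 6 to align 8 for m11
  m11 at 224 (size 8, align 8) → ends 232
  h at 232 (size 1, align 1) → ends 233
  pad 7 to align 8 for m12
  m12 at 240 (size 56, align 8) → ends 296
  g at 296 (size 1, align 1) → ends 297
  tail pad 7 to reach multiple of 8
  total 304 bytes, alignment 8
packed(2) layout:
  m4 at 0 (size 8, align 2) → ends 8
  d at 8 (size 8, align 2) → ends 16
  m0 at 16 (size 4, align 2) → ends 20
  m16 at 20 (size 192, align 2) → ends 212
  m15 at 212 (size 2, align 2) → ends 214
  m11 at 214 (size 8, align 2) → ends 222
  h at 222 (size 1, align 1) → ends 223
  pad 1 to align 2 for m12
  m12 at 224 (size 56, align 2) → ends 280
  g at 280 (size 1, align 1) → ends 281
  tail pad 1 to reach multiple of 2
  total 282 bytes, alignment 2
304 − 282 = 22

22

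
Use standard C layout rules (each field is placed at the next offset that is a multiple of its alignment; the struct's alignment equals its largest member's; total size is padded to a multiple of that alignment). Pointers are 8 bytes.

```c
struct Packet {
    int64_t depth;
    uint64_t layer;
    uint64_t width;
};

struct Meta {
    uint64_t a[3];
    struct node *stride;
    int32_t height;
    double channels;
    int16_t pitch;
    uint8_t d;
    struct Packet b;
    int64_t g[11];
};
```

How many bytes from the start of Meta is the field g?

80

Packet: @0: depth [8B, align 8] → 8; @8: layer [8B, align 8] → 16; @16: width [8B, align 8] → 24; size 24, align 8
@0: a [24B, align 8] → 24
@24: stride [8B, align 8] → 32
@32: height [4B, align 4] → 36
+4 pad (align 8)
@40: channels [8B, align 8] → 48
@48: pitch [2B, align 2] → 50
@50: d [1B, align 1] → 51
+5 pad (align 8)
@56: b [24B, align 8] → 80
@80: g [88B, align 8] → 168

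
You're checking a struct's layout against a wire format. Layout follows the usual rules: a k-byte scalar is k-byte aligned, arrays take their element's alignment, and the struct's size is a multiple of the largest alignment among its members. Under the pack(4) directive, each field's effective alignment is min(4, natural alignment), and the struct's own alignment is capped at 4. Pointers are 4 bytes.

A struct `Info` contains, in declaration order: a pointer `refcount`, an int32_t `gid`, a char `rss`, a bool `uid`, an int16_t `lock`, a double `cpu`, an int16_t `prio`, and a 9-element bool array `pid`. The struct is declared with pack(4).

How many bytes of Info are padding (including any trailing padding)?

refcount at 0 (size 4, align 4) → ends 4
gid at 4 (size 4, align 4) → ends 8
rss at 8 (size 1, align 1) → ends 9
uid at 9 (size 1, align 1) → ends 10
lock at 10 (size 2, align 2) → ends 12
cpu at 12 (size 8, align 4) → ends 20
prio at 20 (size 2, align 2) → ends 22
pid at 22 (size 9, align 1) → ends 31
tail pad 1 to reach multiple of 4
total 32 bytes, alignment 4
data bytes 31, size 32 → padding 1

1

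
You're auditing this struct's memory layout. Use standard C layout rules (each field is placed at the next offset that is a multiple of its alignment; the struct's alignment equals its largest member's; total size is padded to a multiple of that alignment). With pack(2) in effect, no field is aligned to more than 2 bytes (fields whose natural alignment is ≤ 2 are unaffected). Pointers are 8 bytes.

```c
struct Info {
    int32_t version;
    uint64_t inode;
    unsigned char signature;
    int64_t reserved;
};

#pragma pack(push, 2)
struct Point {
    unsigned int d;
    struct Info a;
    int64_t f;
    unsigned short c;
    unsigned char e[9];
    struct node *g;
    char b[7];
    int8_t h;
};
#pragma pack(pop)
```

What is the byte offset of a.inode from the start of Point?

Info: @0: version [4B, align 4] → 4; +4 pad (align 8); @8: inode [8B, align 8] → 16; @16: signature [1B, align 1] → 17; +7 pad (align 8); @24: reserved [8B, align 8] → 32; size 32, align 8
@0: d [4B, align 2] → 4
@4: a [32B, align 2] → 36
within Info: inode at 8
4 + 8 = 12

12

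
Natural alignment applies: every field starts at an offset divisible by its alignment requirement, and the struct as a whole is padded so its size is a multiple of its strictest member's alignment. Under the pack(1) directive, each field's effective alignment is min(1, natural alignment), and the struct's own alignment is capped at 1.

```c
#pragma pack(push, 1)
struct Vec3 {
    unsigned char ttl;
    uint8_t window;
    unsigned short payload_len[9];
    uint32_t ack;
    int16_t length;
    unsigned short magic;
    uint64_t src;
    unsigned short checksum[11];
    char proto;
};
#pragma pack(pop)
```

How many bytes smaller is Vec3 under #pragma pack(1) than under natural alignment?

5

natural layout:
  @0: ttl [1B, align 1] → 1
  @1: window [1B, align 1] → 2
  @2: payload_len [18B, align 2] → 20
  @20: ack [4B, align 4] → 24
  @24: length [2B, align 2] → 26
  @26: magic [2B, align 2] → 28
  +4 pad (align 8)
  @32: src [8B, align 8] → 40
  @40: checksum [22B, align 2] → 62
  @62: proto [1B, align 1] → 63
  +1 tail pad (align 8)
  size 64, align 8
packed(1) layout:
  @0: ttl [1B, align 1] → 1
  @1: window [1B, align 1] → 2
  @2: payload_len [18B, align 1] → 20
  @20: ack [4B, align 1] → 24
  @24: length [2B, align 1] → 26
  @26: magic [2B, align 1] → 28
  @28: src [8B, align 1] → 36
  @36: checksum [22B, align 1] → 58
  @58: proto [1B, align 1] → 59
  size 59, align 1
64 − 59 = 5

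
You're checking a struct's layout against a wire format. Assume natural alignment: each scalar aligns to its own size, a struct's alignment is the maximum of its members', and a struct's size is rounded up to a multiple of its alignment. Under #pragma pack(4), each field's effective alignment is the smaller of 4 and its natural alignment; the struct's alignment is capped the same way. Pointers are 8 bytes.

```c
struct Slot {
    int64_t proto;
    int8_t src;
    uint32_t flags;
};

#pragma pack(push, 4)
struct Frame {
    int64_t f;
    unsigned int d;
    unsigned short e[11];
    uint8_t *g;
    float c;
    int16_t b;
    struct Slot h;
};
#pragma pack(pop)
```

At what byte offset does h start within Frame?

52

Slot: 0..8  proto  (8B, 8-aligned); 8..9  src  (1B, 1-aligned); 9..12  -- padding (3B); 12..16  flags  (4B, 4-aligned); sizeof = 16, alignof = 8
0..8  f  (8B, 4-aligned)
8..12  d  (4B, 4-aligned)
12..34  e  (22B, 2-aligned)
34..36  -- padding (2B)
36..44  g  (8B, 4-aligned)
44..48  c  (4B, 4-aligned)
48..50  b  (2B, 2-aligned)
50..52  -- padding (2B)
52..68  h  (16B, 4-aligned)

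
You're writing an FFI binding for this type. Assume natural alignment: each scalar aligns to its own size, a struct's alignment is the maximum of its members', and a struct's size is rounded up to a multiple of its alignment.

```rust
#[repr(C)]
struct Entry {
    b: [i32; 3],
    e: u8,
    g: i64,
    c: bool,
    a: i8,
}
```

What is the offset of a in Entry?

@0: b [12B, align 4] → 12
@12: e [1B, align 1] → 13
+3 pad (align 8)
@16: g [8B, align 8] → 24
@24: c [1B, align 1] → 25
@25: a [1B, align 1] → 26

25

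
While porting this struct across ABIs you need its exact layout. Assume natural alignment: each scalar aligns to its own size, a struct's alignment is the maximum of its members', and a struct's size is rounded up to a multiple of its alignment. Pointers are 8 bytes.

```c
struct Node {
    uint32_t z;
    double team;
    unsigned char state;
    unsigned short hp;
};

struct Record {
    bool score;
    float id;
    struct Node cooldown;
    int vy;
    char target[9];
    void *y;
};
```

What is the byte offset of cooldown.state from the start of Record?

Node: z at 0 (size 4, align 4) → ends 4; pad 4 to align 8 for team; team at 8 (size 8, align 8) → ends 16; state at 16 (size 1, align 1) → ends 17; pad 1 to align 2 for hp; hp at 18 (size 2, align 2) → ends 20; tail pad 4 to reach multiple of 8; total 24 bytes, alignment 8
score at 0 (size 1, align 1) → ends 1
pad 3 to align 4 for id
id at 4 (size 4, align 4) → ends 8
cooldown at 8 (size 24, align 8) → ends 32
within Node: state at 16
8 + 16 = 24

24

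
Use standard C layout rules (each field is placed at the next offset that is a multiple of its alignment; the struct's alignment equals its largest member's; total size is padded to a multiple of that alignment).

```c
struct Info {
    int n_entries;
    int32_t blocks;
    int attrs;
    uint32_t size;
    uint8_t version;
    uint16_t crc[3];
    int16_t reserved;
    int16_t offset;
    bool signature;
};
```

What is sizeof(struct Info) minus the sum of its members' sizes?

4

0..4  n_entries  (4B, 4-aligned)
4..8  blocks  (4B, 4-aligned)
8..12  attrs  (4B, 4-aligned)
12..16  size  (4B, 4-aligned)
16..17  version  (1B, 1-aligned)
17..18  -- padding (1B)
18..24  crc  (6B, 2-aligned)
24..26  reserved  (2B, 2-aligned)
26..28  offset  (2B, 2-aligned)
28..29  signature  (1B, 1-aligned)
29..32  -- tail padding (3B)
sizeof = 32, alignof = 4
data bytes 28, size 32 → padding 4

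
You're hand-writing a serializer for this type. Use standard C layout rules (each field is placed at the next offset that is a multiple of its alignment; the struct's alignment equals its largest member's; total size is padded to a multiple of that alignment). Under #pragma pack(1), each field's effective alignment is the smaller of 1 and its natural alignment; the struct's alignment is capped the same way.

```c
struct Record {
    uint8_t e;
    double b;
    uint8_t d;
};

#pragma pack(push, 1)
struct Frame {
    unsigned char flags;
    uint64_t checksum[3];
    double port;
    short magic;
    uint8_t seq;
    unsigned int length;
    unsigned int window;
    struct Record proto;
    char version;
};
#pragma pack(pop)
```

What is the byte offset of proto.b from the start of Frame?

52

Record: e at 0 (size 1, align 1) → ends 1; pad 7 to align 8 for b; b at 8 (size 8, align 8) → ends 16; d at 16 (size 1, align 1) → ends 17; tail pad 7 to reach multiple of 8; total 24 bytes, alignment 8
flags at 0 (size 1, align 1) → ends 1
checksum at 1 (size 24, align 1) → ends 25
port at 25 (size 8, align 1) → ends 33
magic at 33 (size 2, align 1) → ends 35
seq at 35 (size 1, align 1) → ends 36
length at 36 (size 4, align 1) → ends 40
window at 40 (size 4, align 1) → ends 44
proto at 44 (size 24, align 1) → ends 68
within Record: b at 8
44 + 8 = 52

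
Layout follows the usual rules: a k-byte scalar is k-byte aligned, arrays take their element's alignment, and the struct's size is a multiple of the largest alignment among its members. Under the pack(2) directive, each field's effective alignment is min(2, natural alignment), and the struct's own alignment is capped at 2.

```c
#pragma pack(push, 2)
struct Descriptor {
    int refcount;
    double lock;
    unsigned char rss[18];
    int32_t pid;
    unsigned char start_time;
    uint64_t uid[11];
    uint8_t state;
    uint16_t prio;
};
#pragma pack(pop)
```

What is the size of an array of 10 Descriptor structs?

0..4  refcount  (4B, 2-aligned)
4..12  lock  (8B, 2-aligned)
12..30  rss  (18B, 1-aligned)
30..34  pid  (4B, 2-aligned)
34..35  start_time  (1B, 1-aligned)
35..36  -- padding (1B)
36..124  uid  (88B, 2-aligned)
124..125  state  (1B, 1-aligned)
125..126  -- padding (1B)
126..128  prio  (2B, 2-aligned)
sizeof = 128, alignof = 2
array of 10: 10 × 128 = 1280

1280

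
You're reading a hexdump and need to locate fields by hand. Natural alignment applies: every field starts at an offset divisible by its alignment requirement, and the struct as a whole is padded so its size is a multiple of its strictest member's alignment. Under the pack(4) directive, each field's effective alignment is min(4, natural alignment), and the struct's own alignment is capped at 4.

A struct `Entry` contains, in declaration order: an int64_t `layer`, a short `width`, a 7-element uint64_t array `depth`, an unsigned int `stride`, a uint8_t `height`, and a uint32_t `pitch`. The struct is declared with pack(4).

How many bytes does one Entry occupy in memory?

layer at 0 (size 8, align 4) → ends 8
width at 8 (size 2, align 2) → ends 10
pad 2 to align 4 for depth
depth at 12 (size 56, align 4) → ends 68
stride at 68 (size 4, align 4) → ends 72
height at 72 (size 1, align 1) → ends 73
pad 3 to align 4 for pitch
pitch at 76 (size 4, align 4) → ends 80
total 80 bytes, alignment 4

80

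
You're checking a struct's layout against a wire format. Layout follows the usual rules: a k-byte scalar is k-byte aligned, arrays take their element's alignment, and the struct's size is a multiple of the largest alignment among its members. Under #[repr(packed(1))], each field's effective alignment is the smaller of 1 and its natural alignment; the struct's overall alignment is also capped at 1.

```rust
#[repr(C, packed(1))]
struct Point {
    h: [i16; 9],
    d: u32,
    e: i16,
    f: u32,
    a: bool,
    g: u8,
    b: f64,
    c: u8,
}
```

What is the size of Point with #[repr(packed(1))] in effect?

h at 0 (size 18, align 1) → ends 18
d at 18 (size 4, align 1) → ends 22
e at 22 (size 2, align 1) → ends 24
f at 24 (size 4, align 1) → ends 28
a at 28 (size 1, align 1) → ends 29
g at 29 (size 1, align 1) → ends 30
b at 30 (size 8, align 1) → ends 38
c at 38 (size 1, align 1) → ends 39
total 39 bytes, alignment 1

39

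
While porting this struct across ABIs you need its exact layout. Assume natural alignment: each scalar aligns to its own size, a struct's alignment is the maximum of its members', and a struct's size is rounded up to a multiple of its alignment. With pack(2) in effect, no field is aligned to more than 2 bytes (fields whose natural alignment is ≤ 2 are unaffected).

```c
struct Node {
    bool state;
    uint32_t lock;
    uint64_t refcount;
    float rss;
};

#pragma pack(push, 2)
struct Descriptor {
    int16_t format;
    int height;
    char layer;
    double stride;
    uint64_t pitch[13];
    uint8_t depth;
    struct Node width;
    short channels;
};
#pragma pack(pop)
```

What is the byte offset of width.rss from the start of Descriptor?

138

Node: state at 0 (size 1, align 1) → ends 1; pad 3 to align 4 for lock; lock at 4 (size 4, align 4) → ends 8; refcount at 8 (size 8, align 8) → ends 16; rss at 16 (size 4, align 4) → ends 20; tail pad 4 to reach multiple of 8; total 24 bytes, alignment 8
format at 0 (size 2, align 2) → ends 2
height at 2 (size 4, align 2) → ends 6
layer at 6 (size 1, align 1) → ends 7
pad 1 to align 2 for stride
stride at 8 (size 8, align 2) → ends 16
pitch at 16 (size 104, align 2) → ends 120
depth at 120 (size 1, align 1) → ends 121
pad 1 to align 2 for width
width at 122 (size 24, align 2) → ends 146
within Node: rss at 16
122 + 16 = 138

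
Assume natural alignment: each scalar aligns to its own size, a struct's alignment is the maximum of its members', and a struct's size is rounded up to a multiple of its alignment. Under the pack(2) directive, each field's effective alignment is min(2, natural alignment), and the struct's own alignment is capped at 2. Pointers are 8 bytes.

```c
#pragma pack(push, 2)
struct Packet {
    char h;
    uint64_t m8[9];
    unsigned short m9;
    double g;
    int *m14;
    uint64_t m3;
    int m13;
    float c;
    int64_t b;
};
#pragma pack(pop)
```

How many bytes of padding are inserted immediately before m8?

1

0..1  h  (1B, 1-aligned)
1..2  -- padding (1B)
2..74  m8  (72B, 2-aligned)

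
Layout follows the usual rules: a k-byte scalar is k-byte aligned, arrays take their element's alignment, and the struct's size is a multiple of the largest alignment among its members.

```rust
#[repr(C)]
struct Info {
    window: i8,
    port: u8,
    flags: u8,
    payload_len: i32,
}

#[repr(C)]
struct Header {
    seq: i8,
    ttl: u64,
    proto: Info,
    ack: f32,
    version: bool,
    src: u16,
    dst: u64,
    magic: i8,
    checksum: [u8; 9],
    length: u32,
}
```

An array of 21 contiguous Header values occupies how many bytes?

Info: 0..1  window  (1B, 1-aligned); 1..2  port  (1B, 1-aligned); 2..3  flags  (1B, 1-aligned); 3..4  -- padding (1B); 4..8  payload_len  (4B, 4-aligned); sizeof = 8, alignof = 4
0..1  seq  (1B, 1-aligned)
1..8  -- padding (7B)
8..16  ttl  (8B, 8-aligned)
16..24  proto  (8B, 4-aligned)
24..28  ack  (4B, 4-aligned)
28..29  version  (1B, 1-aligned)
29..30  -- padding (1B)
30..32  src  (2B, 2-aligned)
32..40  dst  (8B, 8-aligned)
40..41  magic  (1B, 1-aligned)
41..50  checksum  (9B, 1-aligned)
50..52  -- padding (2B)
52..56  length  (4B, 4-aligned)
sizeof = 56, alignof = 8
array of 21: 21 × 56 = 1176

1176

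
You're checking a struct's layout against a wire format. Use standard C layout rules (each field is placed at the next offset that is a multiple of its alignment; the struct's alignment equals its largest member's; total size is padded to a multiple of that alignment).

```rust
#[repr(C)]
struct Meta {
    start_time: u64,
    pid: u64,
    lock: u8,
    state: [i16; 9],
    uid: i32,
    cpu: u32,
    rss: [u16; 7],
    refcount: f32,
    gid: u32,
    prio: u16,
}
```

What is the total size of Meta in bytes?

72 bytes

0..8  start_time  (8B, 8-aligned)
8..16  pid  (8B, 8-aligned)
16..17  lock  (1B, 1-aligned)
17..18  -- padding (1B)
18..36  state  (18B, 2-aligned)
36..40  uid  (4B, 4-aligned)
40..44  cpu  (4B, 4-aligned)
44..58  rss  (14B, 2-aligned)
58..60  -- padding (2B)
60..64  refcount  (4B, 4-aligned)
64..68  gid  (4B, 4-aligned)
68..70  prio  (2B, 2-aligned)
70..72  -- tail padding (2B)
sizeof = 72, alignof = 8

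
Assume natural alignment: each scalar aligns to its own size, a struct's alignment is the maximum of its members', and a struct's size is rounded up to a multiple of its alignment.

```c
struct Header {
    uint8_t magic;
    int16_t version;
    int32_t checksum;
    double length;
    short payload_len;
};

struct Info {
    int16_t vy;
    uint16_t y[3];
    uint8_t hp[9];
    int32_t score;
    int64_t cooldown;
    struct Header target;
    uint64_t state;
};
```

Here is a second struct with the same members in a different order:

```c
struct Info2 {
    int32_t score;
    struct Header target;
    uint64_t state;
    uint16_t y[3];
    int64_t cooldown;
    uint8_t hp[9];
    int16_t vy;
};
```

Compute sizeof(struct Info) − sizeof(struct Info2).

-8

Header: 0..1  magic  (1B, 1-aligned); 1..2  -- padding (1B); 2..4  version  (2B, 2-aligned); 4..8  checksum  (4B, 4-aligned); 8..16  length  (8B, 8-aligned); 16..18  payload_len  (2B, 2-aligned); 18..24  -- tail padding (6B); sizeof = 24, alignof = 8
0..2  vy  (2B, 2-aligned)
2..8  y  (6B, 2-aligned)
8..17  hp  (9B, 1-aligned)
17..20  -- padding (3B)
20..24  score  (4B, 4-aligned)
24..32  cooldown  (8B, 8-aligned)
32..56  target  (24B, 8-aligned)
56..64  state  (8B, 8-aligned)
sizeof = 64, alignof = 8
— Info2 —
0..4  score  (4B, 4-aligned)
4..8  -- padding (4B)
8..32  target  (24B, 8-aligned)
32..40  state  (8B, 8-aligned)
40..46  y  (6B, 2-aligned)
46..48  -- padding (2B)
48..56  cooldown  (8B, 8-aligned)
56..65  hp  (9B, 1-aligned)
65..66  -- padding (1B)
66..68  vy  (2B, 2-aligned)
68..72  -- tail padding (4B)
sizeof = 72, alignof = 8
64 − 72 = -8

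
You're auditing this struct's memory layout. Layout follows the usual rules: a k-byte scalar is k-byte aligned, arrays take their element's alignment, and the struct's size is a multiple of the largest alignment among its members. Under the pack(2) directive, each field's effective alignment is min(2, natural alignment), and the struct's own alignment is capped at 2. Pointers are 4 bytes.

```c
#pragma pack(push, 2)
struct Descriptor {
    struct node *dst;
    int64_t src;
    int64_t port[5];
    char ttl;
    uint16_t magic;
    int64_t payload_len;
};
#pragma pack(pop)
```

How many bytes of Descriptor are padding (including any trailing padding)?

1

0..4  dst  (4B, 2-aligned)
4..12  src  (8B, 2-aligned)
12..52  port  (40B, 2-aligned)
52..53  ttl  (1B, 1-aligned)
53..54  -- padding (1B)
54..56  magic  (2B, 2-aligned)
56..64  payload_len  (8B, 2-aligned)
sizeof = 64, alignof = 2
data bytes 63, size 64 → padding 1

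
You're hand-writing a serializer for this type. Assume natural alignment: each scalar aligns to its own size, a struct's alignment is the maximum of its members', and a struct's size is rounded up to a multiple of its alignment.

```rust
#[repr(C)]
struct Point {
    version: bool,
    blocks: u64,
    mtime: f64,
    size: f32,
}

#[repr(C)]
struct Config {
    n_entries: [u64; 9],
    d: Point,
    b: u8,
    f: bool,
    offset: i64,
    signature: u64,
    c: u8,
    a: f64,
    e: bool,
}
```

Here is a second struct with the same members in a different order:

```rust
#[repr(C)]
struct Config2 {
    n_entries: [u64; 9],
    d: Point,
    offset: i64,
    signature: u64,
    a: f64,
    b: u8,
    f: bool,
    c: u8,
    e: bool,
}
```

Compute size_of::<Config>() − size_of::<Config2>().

Point: version at 0 (size 1, align 1) → ends 1; pad 7 to align 8 for blocks; blocks at 8 (size 8, align 8) → ends 16; mtime at 16 (size 8, align 8) → ends 24; size at 24 (size 4, align 4) → ends 28; tail pad 4 to reach multiple of 8; total 32 bytes, alignment 8
n_entries at 0 (size 72, align 8) → ends 72
d at 72 (size 32, align 8) → ends 104
b at 104 (size 1, align 1) → ends 105
f at 105 (size 1, align 1) → ends 106
pad 6 to align 8 for offset
offset at 112 (size 8, align 8) → ends 120
signature at 120 (size 8, align 8) → ends 128
c at 128 (size 1, align 1) → ends 129
pad 7 to align 8 for a
a at 136 (size 8, align 8) → ends 144
e at 144 (size 1, align 1) → ends 145
tail pad 7 to reach multiple of 8
total 152 bytes, alignment 8
— Config2 —
n_entries at 0 (size 72, align 8) → ends 72
d at 72 (size 32, align 8) → ends 104
offset at 104 (size 8, align 8) → ends 112
signature at 112 (size 8, align 8) → ends 120
a at 120 (size 8, align 8) → ends 128
b at 128 (size 1, align 1) → ends 129
f at 129 (size 1, align 1) → ends 130
c at 130 (size 1, align 1) → ends 131
e at 131 (size 1, align 1) → ends 132
tail pad 4 to reach multiple of 8
total 136 bytes, alignment 8
152 − 136 = 16

16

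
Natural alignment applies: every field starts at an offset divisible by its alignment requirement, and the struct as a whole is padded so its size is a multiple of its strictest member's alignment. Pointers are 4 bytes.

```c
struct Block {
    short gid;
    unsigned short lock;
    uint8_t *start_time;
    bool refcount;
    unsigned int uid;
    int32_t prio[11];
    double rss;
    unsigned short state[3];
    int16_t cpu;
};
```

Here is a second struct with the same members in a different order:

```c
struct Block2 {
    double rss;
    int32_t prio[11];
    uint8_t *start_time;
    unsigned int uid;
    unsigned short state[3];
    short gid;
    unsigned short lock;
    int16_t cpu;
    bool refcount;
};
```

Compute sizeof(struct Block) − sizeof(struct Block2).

gid at 0 (size 2, align 2) → ends 2
lock at 2 (size 2, align 2) → ends 4
start_time at 4 (size 4, align 4) → ends 8
refcount at 8 (size 1, align 1) → ends 9
pad 3 to align 4 for uid
uid at 12 (size 4, align 4) → ends 16
prio at 16 (size 44, align 4) → ends 60
pad 4 to align 8 for rss
rss at 64 (size 8, align 8) → ends 72
state at 72 (size 6, align 2) → ends 78
cpu at 78 (size 2, align 2) → ends 80
total 80 bytes, alignment 8
— Block2 —
rss at 0 (size 8, align 8) → ends 8
prio at 8 (size 44, align 4) → ends 52
start_time at 52 (size 4, align 4) → ends 56
uid at 56 (size 4, align 4) → ends 60
state at 60 (size 6, align 2) → ends 66
gid at 66 (size 2, align 2) → ends 68
lock at 68 (size 2, align 2) → ends 70
cpu at 70 (size 2, align 2) → ends 72
refcount at 72 (size 1, align 1) → ends 73
tail pad 7 to reach multiple of 8
total 80 bytes, alignment 8
80 − 80 = 0

0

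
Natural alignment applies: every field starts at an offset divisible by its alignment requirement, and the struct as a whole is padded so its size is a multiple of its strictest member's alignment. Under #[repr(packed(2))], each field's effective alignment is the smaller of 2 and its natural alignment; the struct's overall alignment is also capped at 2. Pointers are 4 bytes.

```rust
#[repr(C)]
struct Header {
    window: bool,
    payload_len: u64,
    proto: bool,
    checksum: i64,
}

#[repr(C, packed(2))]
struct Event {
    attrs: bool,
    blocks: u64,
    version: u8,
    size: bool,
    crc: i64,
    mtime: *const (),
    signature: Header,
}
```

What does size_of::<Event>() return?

56 bytes

Header: @0: window [1B, align 1] → 1; +7 pad (align 8); @8: payload_len [8B, align 8] → 16; @16: proto [1B, align 1] → 17; +7 pad (align 8); @24: checksum [8B, align 8] → 32; size 32, align 8
@0: attrs [1B, align 1] → 1
+1 pad (align 2)
@2: blocks [8B, align 2] → 10
@10: version [1B, align 1] → 11
@11: size [1B, align 1] → 12
@12: crc [8B, align 2] → 20
@20: mtime [4B, align 2] → 24
@24: signature [32B, align 2] → 56
size 56, align 2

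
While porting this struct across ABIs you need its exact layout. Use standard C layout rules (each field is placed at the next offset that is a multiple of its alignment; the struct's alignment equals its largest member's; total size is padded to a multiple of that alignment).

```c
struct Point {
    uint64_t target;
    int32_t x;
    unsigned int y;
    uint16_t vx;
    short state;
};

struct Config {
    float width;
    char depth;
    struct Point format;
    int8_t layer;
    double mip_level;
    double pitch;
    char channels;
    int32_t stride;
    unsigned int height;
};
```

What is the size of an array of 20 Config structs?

Point: @0: target [8B, align 8] → 8; @8: x [4B, align 4] → 12; @12: y [4B, align 4] → 16; @16: vx [2B, align 2] → 18; @18: state [2B, align 2] → 20; +4 tail pad (align 8); size 24, align 8
@0: width [4B, align 4] → 4
@4: depth [1B, align 1] → 5
+3 pad (align 8)
@8: format [24B, align 8] → 32
@32: layer [1B, align 1] → 33
+7 pad (align 8)
@40: mip_level [8B, align 8] → 48
@48: pitch [8B, align 8] → 56
@56: channels [1B, align 1] → 57
+3 pad (align 4)
@60: stride [4B, align 4] → 64
@64: height [4B, align 4] → 68
+4 tail pad (align 8)
size 72, align 8
array of 20: 20 × 72 = 1440

1440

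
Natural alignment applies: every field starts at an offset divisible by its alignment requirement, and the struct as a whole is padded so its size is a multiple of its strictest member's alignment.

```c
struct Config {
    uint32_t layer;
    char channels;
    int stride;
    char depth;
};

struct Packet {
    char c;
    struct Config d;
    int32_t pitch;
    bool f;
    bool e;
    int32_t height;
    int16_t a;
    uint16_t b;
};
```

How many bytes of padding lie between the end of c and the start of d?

Config: 0..4  layer  (4B, 4-aligned); 4..5  channels  (1B, 1-aligned); 5..8  -- padding (3B); 8..12  stride  (4B, 4-aligned); 12..13  depth  (1B, 1-aligned); 13..16  -- tail padding (3B); sizeof = 16, alignof = 4
0..1  c  (1B, 1-aligned)
1..4  -- padding (3B)
4..20  d  (16B, 4-aligned)

3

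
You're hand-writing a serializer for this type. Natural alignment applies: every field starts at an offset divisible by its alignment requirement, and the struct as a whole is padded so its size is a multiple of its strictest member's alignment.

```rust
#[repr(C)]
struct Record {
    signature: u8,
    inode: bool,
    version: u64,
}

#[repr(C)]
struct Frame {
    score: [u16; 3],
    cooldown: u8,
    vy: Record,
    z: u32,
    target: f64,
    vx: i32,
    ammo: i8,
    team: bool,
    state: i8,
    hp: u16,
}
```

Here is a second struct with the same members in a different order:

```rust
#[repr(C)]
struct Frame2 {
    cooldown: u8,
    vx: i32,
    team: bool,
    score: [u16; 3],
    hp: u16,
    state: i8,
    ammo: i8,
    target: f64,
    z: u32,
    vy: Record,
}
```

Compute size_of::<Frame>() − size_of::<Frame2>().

Record: signature at 0 (size 1, align 1) → ends 1; inode at 1 (size 1, align 1) → ends 2; pad 6 to align 8 for version; version at 8 (size 8, align 8) → ends 16; total 16 bytes, alignment 8
score at 0 (size 6, align 2) → ends 6
cooldown at 6 (size 1, align 1) → ends 7
pad 1 to align 8 for vy
vy at 8 (size 16, align 8) → ends 24
z at 24 (size 4, align 4) → ends 28
pad 4 to align 8 for target
target at 32 (size 8, align 8) → ends 40
vx at 40 (size 4, align 4) → ends 44
ammo at 44 (size 1, align 1) → ends 45
team at 45 (size 1, align 1) → ends 46
state at 46 (size 1, align 1) → ends 47
pad 1 to align 2 for hp
hp at 48 (size 2, align 2) → ends 50
tail pad 6 to reach multiple of 8
total 56 bytes, alignment 8
— Frame2 —
cooldown at 0 (size 1, align 1) → ends 1
pad 3 to align 4 for vx
vx at 4 (size 4, align 4) → ends 8
team at 8 (size 1, align 1) → ends 9
pad 1 to align 2 for score
score at 10 (size 6, align 2) → ends 16
hp at 16 (size 2, align 2) → ends 18
state at 18 (size 1, align 1) → ends 19
ammo at 19 (size 1, align 1) → ends 20
pad 4 to align 8 for target
target at 24 (size 8, align 8) → ends 32
z at 32 (size 4, align 4) → ends 36
pad 4 to align 8 for vy
vy at 40 (size 16, align 8) → ends 56
total 56 bytes, alignment 8
56 − 56 = 0

0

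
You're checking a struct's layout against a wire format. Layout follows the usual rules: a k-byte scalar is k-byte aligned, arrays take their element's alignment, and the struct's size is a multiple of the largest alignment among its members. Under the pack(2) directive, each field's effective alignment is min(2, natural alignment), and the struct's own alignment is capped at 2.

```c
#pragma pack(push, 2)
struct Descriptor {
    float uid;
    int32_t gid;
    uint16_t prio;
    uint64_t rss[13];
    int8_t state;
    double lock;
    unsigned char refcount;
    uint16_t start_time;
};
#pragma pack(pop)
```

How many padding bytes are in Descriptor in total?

2

@0: uid [4B, align 2] → 4
@4: gid [4B, align 2] → 8
@8: prio [2B, align 2] → 10
@10: rss [104B, align 2] → 114
@114: state [1B, align 1] → 115
+1 pad (align 2)
@116: lock [8B, align 2] → 124
@124: refcount [1B, align 1] → 125
+1 pad (align 2)
@126: start_time [2B, align 2] → 128
size 128, align 2
data bytes 126, size 128 → padding 2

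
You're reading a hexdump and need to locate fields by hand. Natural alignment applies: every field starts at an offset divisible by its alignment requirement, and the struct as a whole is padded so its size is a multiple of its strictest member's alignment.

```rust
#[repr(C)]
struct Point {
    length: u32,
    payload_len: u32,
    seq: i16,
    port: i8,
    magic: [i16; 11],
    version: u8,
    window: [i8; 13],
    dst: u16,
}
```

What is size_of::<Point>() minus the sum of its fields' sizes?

3

length at 0 (size 4, align 4) → ends 4
payload_len at 4 (size 4, align 4) → ends 8
seq at 8 (size 2, align 2) → ends 10
port at 10 (size 1, align 1) → ends 11
pad 1 to align 2 for magic
magic at 12 (size 22, align 2) → ends 34
version at 34 (size 1, align 1) → ends 35
window at 35 (size 13, align 1) → ends 48
dst at 48 (size 2, align 2) → ends 50
tail pad 2 to reach multiple of 4
total 52 bytes, alignment 4
data bytes 49, size 52 → padding 3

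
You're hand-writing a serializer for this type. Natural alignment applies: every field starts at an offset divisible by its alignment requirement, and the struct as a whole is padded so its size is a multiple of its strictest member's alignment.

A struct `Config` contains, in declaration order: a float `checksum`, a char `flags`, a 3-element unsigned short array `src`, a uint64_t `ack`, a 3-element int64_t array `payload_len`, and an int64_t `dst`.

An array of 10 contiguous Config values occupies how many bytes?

560

@0: checksum [4B, align 4] → 4
@4: flags [1B, align 1] → 5
+1 pad (align 2)
@6: src [6B, align 2] → 12
+4 pad (align 8)
@16: ack [8B, align 8] → 24
@24: payload_len [24B, align 8] → 48
@48: dst [8B, align 8] → 56
size 56, align 8
array of 10: 10 × 56 = 560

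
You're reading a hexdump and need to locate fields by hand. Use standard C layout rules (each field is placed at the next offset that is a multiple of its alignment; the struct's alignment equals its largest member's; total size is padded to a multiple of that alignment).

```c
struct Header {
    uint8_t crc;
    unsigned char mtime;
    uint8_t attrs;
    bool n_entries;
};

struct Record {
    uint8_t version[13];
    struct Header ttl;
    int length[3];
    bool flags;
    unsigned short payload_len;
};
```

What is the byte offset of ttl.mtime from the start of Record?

14

Header: crc at 0 (size 1, align 1) → ends 1; mtime at 1 (size 1, align 1) → ends 2; attrs at 2 (size 1, align 1) → ends 3; n_entries at 3 (size 1, align 1) → ends 4; total 4 bytes, alignment 1
version at 0 (size 13, align 1) → ends 13
ttl at 13 (size 4, align 1) → ends 17
within Header: mtime at 1
13 + 1 = 14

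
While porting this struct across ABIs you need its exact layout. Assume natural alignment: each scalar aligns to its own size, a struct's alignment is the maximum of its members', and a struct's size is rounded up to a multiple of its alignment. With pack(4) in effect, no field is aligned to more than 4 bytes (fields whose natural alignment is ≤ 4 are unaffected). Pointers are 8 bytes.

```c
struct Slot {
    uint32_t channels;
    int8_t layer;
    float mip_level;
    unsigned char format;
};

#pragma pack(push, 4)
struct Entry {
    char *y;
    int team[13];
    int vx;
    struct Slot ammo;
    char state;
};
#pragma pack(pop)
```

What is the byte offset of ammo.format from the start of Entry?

76

Slot: @0: channels [4B, align 4] → 4; @4: layer [1B, align 1] → 5; +3 pad (align 4); @8: mip_level [4B, align 4] → 12; @12: format [1B, align 1] → 13; +3 tail pad (align 4); size 16, align 4
@0: y [8B, align 4] → 8
@8: team [52B, align 4] → 60
@60: vx [4B, align 4] → 64
@64: ammo [16B, align 4] → 80
within Slot: format at 12
64 + 12 = 76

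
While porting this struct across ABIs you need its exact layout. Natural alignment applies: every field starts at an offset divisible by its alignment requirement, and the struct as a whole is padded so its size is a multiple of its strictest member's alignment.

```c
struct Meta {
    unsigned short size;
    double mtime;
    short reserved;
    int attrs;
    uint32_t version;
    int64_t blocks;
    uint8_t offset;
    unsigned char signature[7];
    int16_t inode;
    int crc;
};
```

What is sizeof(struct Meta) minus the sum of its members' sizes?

14

size at 0 (size 2, align 2) → ends 2
pad 6 to align 8 for mtime
mtime at 8 (size 8, align 8) → ends 16
reserved at 16 (size 2, align 2) → ends 18
pad 2 to align 4 for attrs
attrs at 20 (size 4, align 4) → ends 24
version at 24 (size 4, align 4) → ends 28
pad 4 to align 8 for blocks
blocks at 32 (size 8, align 8) → ends 40
offset at 40 (size 1, align 1) → ends 41
signature at 41 (size 7, align 1) → ends 48
inode at 48 (size 2, align 2) → ends 50
pad 2 to align 4 for crc
crc at 52 (size 4, align 4) → ends 56
total 56 bytes, alignment 8
data bytes 42, size 56 → padding 14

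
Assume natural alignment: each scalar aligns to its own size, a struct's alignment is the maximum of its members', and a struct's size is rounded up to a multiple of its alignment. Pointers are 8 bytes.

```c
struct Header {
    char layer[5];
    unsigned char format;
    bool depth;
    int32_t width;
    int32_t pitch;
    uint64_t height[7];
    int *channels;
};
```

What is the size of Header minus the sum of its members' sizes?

1

layer at 0 (size 5, align 1) → ends 5
format at 5 (size 1, align 1) → ends 6
depth at 6 (size 1, align 1) → ends 7
pad 1 to align 4 for width
width at 8 (size 4, align 4) → ends 12
pitch at 12 (size 4, align 4) → ends 16
height at 16 (size 56, align 8) → ends 72
channels at 72 (size 8, align 8) → ends 80
total 80 bytes, alignment 8
data bytes 79, size 80 → padding 1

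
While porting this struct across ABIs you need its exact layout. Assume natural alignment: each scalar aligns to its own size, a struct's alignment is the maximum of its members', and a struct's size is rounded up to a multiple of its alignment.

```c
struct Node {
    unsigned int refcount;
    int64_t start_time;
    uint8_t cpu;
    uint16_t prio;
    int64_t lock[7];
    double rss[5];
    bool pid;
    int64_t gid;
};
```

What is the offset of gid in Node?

refcount at 0 (size 4, align 4) → ends 4
pad 4 to align 8 for start_time
start_time at 8 (size 8, align 8) → ends 16
cpu at 16 (size 1, align 1) → ends 17
pad 1 to align 2 for prio
prio at 18 (size 2, align 2) → ends 20
pad 4 to align 8 for lock
lock at 24 (size 56, align 8) → ends 80
rss at 80 (size 40, align 8) → ends 120
pid at 120 (size 1, align 1) → ends 121
pad 7 to align 8 for gid
gid at 128 (size 8, align 8) → ends 136

128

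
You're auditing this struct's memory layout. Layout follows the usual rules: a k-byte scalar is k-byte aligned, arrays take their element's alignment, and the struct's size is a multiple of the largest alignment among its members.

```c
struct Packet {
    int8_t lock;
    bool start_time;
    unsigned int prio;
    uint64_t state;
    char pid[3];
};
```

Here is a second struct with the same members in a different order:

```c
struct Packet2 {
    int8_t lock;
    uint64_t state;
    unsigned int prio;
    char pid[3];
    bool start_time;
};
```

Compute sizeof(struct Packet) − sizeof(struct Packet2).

lock at 0 (size 1, align 1) → ends 1
start_time at 1 (size 1, align 1) → ends 2
pad 2 to align 4 for prio
prio at 4 (size 4, align 4) → ends 8
state at 8 (size 8, align 8) → ends 16
pid at 16 (size 3, align 1) → ends 19
tail pad 5 to reach multiple of 8
total 24 bytes, alignment 8
— Packet2 —
lock at 0 (size 1, align 1) → ends 1
pad 7 to align 8 for state
state at 8 (size 8, align 8) → ends 16
prio at 16 (size 4, align 4) → ends 20
pid at 20 (size 3, align 1) → ends 23
start_time at 23 (size 1, align 1) → ends 24
total 24 bytes, alignment 8
24 − 24 = 0

0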